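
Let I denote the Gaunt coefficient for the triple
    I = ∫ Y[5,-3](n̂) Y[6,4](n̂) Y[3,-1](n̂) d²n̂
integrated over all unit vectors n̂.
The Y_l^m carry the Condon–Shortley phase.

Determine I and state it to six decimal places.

0.113950

Rules hold: Σm=0, L=14 even, 1≤3≤11.
N = 11·13·7 = 1001
Δ = 8!·2!·4!/15! = 1/675675
Racah Σ t=3..5: t=3:−1/8640 t=4:+1/2304 t=5:−1/8640 = 7/34560
⇒ 3j(5 6 3; 0 0 0)² = 7/429, sgn -1
Racah Σ t=6..8: t=6:+1/69120 t=7:−1/30240 t=8:+1/322560 = -1/64512
⇒ 3j(5 6 3; -3 4 -1)² = 10/1001, sgn -1
4πI² = N·(3j₀)²·(3jₘ)² = 70/429
I = +1·√(0.16317/4π) = 0.11395029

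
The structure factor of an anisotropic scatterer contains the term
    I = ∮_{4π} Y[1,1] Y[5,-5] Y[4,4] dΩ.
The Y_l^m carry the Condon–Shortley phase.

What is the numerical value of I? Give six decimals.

Checks pass: Σm=0; 10 even; l₃=4∈[4,6].
(2·1+1)(2·5+1)(2·4+1) = 297
Δ: 2! 0! 8! / 11! → 1/495
sum: t=1:−1/576 = -1/576
3j²(1 5 4; 0 0 0) = Δ·Π!·Σ² = 5/99  (sign -1)
sum: t=0:+1/80640 = 1/80640
3j²(1 5 4; 1 -5 4) = Δ·Π!·Σ² = 1/11  (sign +1)
combine: 4πI² = 297·5/99·1/11 = 15/11
take √, sign -1: I = -0.32941575

-0.329416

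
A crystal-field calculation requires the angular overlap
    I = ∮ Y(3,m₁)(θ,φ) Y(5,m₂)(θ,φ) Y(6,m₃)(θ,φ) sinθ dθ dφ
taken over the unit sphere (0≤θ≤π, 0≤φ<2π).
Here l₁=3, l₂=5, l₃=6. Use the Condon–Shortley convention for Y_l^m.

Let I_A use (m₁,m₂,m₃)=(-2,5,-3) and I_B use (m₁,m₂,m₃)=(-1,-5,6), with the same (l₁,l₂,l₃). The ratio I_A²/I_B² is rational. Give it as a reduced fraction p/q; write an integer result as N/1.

l's match ⇒ only the (l;m) 3-j factors differ between A and B.
A: triangle coeff Δ(3,5,6) = 1/675675; Σ_t [2,2]: t=2:+1/483840 = 1/483840; (3j)²=6/1001 [(3 5 6; -2 5 -3)], sign=-1
B: triangle coeff Δ(3,5,6) = 1/675675; Σ_t [0,0]: t=0:+1/1935360 = 1/1935360; (3j)²=3/91 [(3 5 6; -1 -5 6)], sign=+1
I_A²/I_B² = (6/1001)/(3/91) = 2/11

2/11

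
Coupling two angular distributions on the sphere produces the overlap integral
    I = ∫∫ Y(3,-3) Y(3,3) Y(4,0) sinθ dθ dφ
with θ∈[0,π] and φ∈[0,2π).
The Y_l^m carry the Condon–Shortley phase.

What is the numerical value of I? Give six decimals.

m-sum 0 ✓  L=10 even ✓  0≤4≤6 ✓
Π(2lᵢ+1) = 7×7×9 = 441
triangle coeff Δ(3,3,4) = 1/34650
Σ_t [0,2]: t=0:+1/72 t=1:−1/16 t=2:+1/72 = -5/144
(3j)²=2/77 [(3 3 4; 0 0 0)], sign=-1
Σ_t [2,2]: t=2:+1/1152 = 1/1152
(3j)²=1/154 [(3 3 4; -3 3 0)], sign=+1
⇒ 4πI² = 9/121
I = (-1)√(9/121/(4π)) = -0.07693494

-0.076935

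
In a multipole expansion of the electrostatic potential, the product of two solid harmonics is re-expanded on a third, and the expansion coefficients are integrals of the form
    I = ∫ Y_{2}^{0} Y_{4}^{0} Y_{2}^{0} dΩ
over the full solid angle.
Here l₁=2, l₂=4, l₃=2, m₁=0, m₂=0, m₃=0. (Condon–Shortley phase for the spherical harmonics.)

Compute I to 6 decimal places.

Checks pass: Σm=0; 8 even; l₃=2∈[2,6].
(2·2+1)(2·4+1)(2·2+1) = 225
Δ: 4! 0! 4! / 9! → 1/630
sum: t=2:+1/16 = 1/16
3j²(2 4 2; 0 0 0) = Δ·Π!·Σ² = 2/35  (sign +1)
(m-triple is (0,0,0) — same symbol as above.)
combine: 4πI² = 225·2/35·2/35 = 36/49
take √, sign +1: I = 0.24179554

0.241796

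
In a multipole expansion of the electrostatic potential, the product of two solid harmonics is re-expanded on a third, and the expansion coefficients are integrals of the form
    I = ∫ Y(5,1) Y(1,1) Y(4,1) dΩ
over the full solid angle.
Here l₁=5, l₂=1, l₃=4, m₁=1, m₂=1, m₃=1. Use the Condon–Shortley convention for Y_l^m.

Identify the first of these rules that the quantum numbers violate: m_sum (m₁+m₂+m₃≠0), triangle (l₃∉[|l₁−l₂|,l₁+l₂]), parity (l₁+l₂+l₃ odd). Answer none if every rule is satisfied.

Σmᵢ = 3  ✗
l₃∈[|l₁−l₂|,l₁+l₂]=[4,6], have l₃=4
Σlᵢ = 10 ⇒ even

m_sum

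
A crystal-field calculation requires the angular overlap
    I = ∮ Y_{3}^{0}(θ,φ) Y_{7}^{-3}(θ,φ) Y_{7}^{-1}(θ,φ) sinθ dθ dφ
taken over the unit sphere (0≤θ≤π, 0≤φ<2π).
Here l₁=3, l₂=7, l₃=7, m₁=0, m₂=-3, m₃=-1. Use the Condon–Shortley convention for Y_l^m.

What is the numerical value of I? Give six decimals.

0.000000

m-sum = 0 − 3 − 1 = -4 ≠ 0 ⇒ I = 0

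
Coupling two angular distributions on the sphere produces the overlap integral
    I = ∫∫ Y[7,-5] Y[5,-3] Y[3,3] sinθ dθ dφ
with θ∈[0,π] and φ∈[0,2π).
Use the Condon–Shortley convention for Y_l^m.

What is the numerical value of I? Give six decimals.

0.000000

-5 − 3 + 3 = -5 ≠ 0: azimuthal integral kills it; I = 0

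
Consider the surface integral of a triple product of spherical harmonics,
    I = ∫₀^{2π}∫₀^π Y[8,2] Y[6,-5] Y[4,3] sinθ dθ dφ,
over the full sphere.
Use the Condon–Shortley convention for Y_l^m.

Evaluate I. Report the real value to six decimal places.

m-sum 0 ✓  L=18 even ✓  2≤4≤14 ✓
Π(2lᵢ+1) = 17×13×9 = 1989
triangle coeff Δ(8,6,4) = 1/23279256
Σ_t [4,6]: t=4:+1/1658880 t=5:−1/518400 t=6:+1/1658880 = -1/1382400
(3j)²=504/46189 [(8 6 4; 0 0 0)], sign=-1
Σ_t [0,1]: t=0:+1/2612736000 t=1:−1/87091200 = -29/2612736000
(3j)²=841/302328 [(8 6 4; 2 -5 3)], sign=+1
⇒ 4πI² = 52983/877591
I = (-1)√(52983/877591/(4π)) = -0.06931341

-0.069313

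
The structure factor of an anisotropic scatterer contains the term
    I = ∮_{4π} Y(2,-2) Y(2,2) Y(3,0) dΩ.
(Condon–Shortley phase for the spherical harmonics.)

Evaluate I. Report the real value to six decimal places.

l₁+l₂+l₃=7 is odd: 3j(l;000)=0 ⇒ I=0

0.000000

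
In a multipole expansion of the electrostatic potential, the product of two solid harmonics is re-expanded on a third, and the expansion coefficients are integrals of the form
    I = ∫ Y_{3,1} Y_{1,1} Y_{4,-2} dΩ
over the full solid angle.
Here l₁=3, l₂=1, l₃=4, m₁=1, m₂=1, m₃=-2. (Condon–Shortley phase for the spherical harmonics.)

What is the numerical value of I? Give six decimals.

0.238414

Rules hold: Σm=0, L=8 even, 2≤4≤4.
N = 7·3·9 = 189
Δ = 0!·6!·2!/9! = 1/252
Racah Σ t=0..0: t=0:+1/36 = 1/36
⇒ 3j(3 1 4; 0 0 0)² = 4/63, sgn +1
Racah Σ t=0..0: t=0:+1/96 = 1/96
⇒ 3j(3 1 4; 1 1 -2)² = 5/84, sgn +1
4πI² = N·(3j₀)²·(3jₘ)² = 5/7
I = +1·√(0.714286/4π) = 0.23841361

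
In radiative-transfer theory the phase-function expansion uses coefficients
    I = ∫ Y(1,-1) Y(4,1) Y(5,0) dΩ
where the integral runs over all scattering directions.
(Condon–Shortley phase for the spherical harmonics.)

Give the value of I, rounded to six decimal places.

0.155288

m-sum 0 ✓  L=10 even ✓  3≤5≤5 ✓
Π(2lᵢ+1) = 3×9×11 = 297
triangle coeff Δ(1,4,5) = 1/495
Σ_t [0,0]: t=0:+1/576 = 1/576
(3j)²=5/99 [(1 4 5; 0 0 0)], sign=-1
Σ_t [0,0]: t=0:+1/1440 = 1/1440
(3j)²=2/99 [(1 4 5; -1 1 0)], sign=-1
⇒ 4πI² = 10/33
I = (+1)√(10/33/(4π)) = 0.15528807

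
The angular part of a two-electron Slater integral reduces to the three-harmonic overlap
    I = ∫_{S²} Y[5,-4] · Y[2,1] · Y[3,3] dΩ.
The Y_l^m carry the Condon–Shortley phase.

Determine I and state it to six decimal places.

0.219610

m-sum 0 ✓  L=10 even ✓  3≤3≤7 ✓
Π(2lᵢ+1) = 11×5×7 = 385
triangle coeff Δ(5,2,3) = 1/2310
Σ_t [2,2]: t=2:+1/144 = 1/144
(3j)²=10/231 [(5 2 3; 0 0 0)], sign=-1
Σ_t [3,3]: t=3:−1/4320 = -1/4320
(3j)²=2/55 [(5 2 3; -4 1 3)], sign=-1
⇒ 4πI² = 20/33
I = (+1)√(20/33/(4π)) = 0.21961050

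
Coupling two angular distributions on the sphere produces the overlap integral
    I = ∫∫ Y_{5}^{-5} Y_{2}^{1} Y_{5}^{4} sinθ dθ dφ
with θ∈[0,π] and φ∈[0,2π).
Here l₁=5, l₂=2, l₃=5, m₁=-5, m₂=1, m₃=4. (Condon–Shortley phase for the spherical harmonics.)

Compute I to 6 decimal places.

-0.187924

m-sum 0 ✓  L=12 even ✓  3≤5≤7 ✓
Π(2lᵢ+1) = 11×5×11 = 605
triangle coeff Δ(5,2,5) = 1/38610
Σ_t [0,2]: t=0:+1/2880 t=1:−1/576 t=2:+1/2880 = -1/960
(3j)²=10/429 [(5 2 5; 0 0 0)], sign=+1
Σ_t [2,2]: t=2:+1/80640 = 1/80640
(3j)²=9/286 [(5 2 5; -5 1 4)], sign=-1
⇒ 4πI² = 75/169
I = (-1)√(75/169/(4π)) = -0.18792404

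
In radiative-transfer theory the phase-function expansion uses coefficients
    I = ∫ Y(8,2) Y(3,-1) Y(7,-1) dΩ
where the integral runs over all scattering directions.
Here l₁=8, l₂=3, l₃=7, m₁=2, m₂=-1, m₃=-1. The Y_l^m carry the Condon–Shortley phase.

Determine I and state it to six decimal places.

Rules hold: Σm=0, L=18 even, 5≤7≤11.
N = 17·7·15 = 1785
Δ = 4!·12!·2!/19! = 1/5290740
Racah Σ t=1..3: t=1:−1/7257600 t=2:+1/2073600 t=3:−1/7257600 = 1/4838400
⇒ 3j(8 3 7; 0 0 0)² = 252/20995, sgn -1
Racah Σ t=0..2: t=0:+1/24883200 t=1:−1/3628800 t=2:+1/7741440 = -37/348364800
⇒ 3j(8 3 7; 2 -1 -1)² = 1369/176358, sgn -1
4πI² = N·(3j₀)²·(3jₘ)² = 172494/1037153
I = +1·√(0.166315/4π) = 0.11504312

0.115043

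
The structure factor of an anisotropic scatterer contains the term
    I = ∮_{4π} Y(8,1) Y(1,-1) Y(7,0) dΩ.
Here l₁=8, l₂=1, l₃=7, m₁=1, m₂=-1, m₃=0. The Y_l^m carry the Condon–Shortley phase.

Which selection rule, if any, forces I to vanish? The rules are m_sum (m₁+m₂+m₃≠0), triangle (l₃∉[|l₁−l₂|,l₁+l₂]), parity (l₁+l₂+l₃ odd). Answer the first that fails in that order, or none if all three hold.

azimuthal sum: 1 − 1 + 0 = 0  ✓
7 ≤ 7 ≤ 9 (triangle on l)  ✓
L = 8 + 1 + 7 = 16 (even)  ✓

none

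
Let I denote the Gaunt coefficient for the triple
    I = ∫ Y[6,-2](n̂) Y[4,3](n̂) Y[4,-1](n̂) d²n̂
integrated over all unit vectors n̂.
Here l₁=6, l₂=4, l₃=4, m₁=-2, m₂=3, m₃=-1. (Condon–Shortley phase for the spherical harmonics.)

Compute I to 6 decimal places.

m-sum 0 ✓  L=14 even ✓  2≤4≤10 ✓
Π(2lᵢ+1) = 13×9×9 = 1053
triangle coeff Δ(6,4,4) = 1/1261260
Σ_t [2,4]: t=2:+1/4608 t=3:−1/1296 t=4:+1/4608 = -7/20736
(3j)²=20/1287 [(6 4 4; 0 0 0)], sign=-1
Σ_t [5,6]: t=5:−1/8640 t=6:+1/34560 = -1/11520
(3j)²=3/143 [(6 4 4; -2 3 -1)], sign=+1
⇒ 4πI² = 540/1573
I = (-1)√(540/1573/(4π)) = -0.16528277

-0.165283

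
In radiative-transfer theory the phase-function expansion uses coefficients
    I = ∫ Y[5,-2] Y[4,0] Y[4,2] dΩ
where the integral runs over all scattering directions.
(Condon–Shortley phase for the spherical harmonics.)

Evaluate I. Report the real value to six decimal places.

Σlᵢ=13 odd — θ-integrand is odd under cosθ→−cosθ; I=0

0.000000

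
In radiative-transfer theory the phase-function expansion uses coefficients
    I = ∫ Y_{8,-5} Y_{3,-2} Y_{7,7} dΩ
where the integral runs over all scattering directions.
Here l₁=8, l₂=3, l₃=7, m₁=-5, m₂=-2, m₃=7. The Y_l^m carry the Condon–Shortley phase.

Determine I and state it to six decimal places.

Checks pass: Σm=0; 18 even; l₃=7∈[5,11].
(2·8+1)(2·3+1)(2·7+1) = 1785
Δ: 4! 12! 2! / 19! → 1/5290740
sum: t=1:−1/7257600 t=2:+1/2073600 t=3:−1/7257600 = 1/4838400
3j²(8 3 7; 0 0 0) = Δ·Π!·Σ² = 252/20995  (sign -1)
sum: t=1:−1/5748019200 = -1/5748019200
3j²(8 3 7; -5 -2 7) = Δ·Π!·Σ² = 13/5814  (sign -1)
combine: 4πI² = 1785·252/20995·13/5814 = 294/6137
take √, sign +1: I = 0.06174342

0.061743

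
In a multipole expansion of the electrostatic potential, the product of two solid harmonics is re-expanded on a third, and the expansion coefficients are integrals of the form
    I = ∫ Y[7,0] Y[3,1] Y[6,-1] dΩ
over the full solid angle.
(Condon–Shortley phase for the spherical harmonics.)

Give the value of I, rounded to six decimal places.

0.006417

Rules hold: Σm=0, L=16 even, 4≤6≤10.
N = 15·7·13 = 1365
Δ = 4!·10!·2!/17! = 1/2042040
Racah Σ t=1..3: t=1:−1/207360 t=2:+1/57600 t=3:−1/207360 = 1/129600
⇒ 3j(7 3 6; 0 0 0)² = 168/12155, sgn +1
Racah Σ t=2..4: t=2:+1/115200 t=3:−1/103680 t=4:+1/1451520 = -1/3628800
⇒ 3j(7 3 6; 0 1 -1)² = 1/36465, sgn +1
4πI² = N·(3j₀)²·(3jₘ)² = 1176/2272985
I = +1·√(0.000517381/4π) = 0.00641653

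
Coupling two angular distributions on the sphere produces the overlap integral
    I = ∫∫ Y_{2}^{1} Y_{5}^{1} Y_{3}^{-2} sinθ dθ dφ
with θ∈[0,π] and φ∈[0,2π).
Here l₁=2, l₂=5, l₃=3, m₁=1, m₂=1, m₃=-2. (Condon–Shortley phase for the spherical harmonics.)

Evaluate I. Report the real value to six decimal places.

-0.117387

Checks pass: Σm=0; 10 even; l₃=3∈[3,7].
(2·2+1)(2·5+1)(2·3+1) = 385
Δ: 4! 0! 6! / 11! → 1/2310
sum: t=2:+1/144 = 1/144
3j²(2 5 3; 0 0 0) = Δ·Π!·Σ² = 10/231  (sign -1)
sum: t=1:−1/720 = -1/720
3j²(2 5 3; 1 1 -2) = Δ·Π!·Σ² = 4/385  (sign +1)
combine: 4πI² = 385·10/231·4/385 = 40/231
take √, sign -1: I = -0.11738675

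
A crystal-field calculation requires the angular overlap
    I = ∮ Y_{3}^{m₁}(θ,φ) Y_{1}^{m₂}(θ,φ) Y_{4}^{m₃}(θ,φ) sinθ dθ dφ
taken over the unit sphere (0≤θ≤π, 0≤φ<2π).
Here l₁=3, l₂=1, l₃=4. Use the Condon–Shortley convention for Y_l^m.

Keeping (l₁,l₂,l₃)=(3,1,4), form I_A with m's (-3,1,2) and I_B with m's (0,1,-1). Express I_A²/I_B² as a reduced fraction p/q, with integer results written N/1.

Shared (l₁,l₂,l₃)=(3,1,4): N and (l;000)² cancel in I_A²/I_B².
A: Δ = 0!·6!·2!/9! = 1/252; Racah Σ t=0..0: t=0:+1/1440 = 1/1440; ⇒ 3j(3 1 4; -3 1 2)² = 1/252, sgn +1
B: Δ = 0!·6!·2!/9! = 1/252; Racah Σ t=0..0: t=0:+1/72 = 1/72; ⇒ 3j(3 1 4; 0 1 -1)² = 5/126, sgn -1
I_A²/I_B² = (1/252)/(5/126) = 1/10

1/10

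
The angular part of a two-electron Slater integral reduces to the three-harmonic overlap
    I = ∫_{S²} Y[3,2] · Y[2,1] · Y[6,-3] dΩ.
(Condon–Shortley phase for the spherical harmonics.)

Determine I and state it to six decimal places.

0.000000

|3−2|≤6≤3+2 violated ⇒ I = 0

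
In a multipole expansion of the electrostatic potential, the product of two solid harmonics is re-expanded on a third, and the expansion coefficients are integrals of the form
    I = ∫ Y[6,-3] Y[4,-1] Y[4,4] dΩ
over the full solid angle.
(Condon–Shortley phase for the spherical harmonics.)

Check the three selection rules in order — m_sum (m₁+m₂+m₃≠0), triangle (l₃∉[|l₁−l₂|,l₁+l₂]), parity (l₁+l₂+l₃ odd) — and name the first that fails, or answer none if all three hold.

none

Σmᵢ = 0  ✓
l₃∈[|l₁−l₂|,l₁+l₂]=[2,10], have l₃=4  ✓
Σlᵢ = 14 ⇒ even  ✓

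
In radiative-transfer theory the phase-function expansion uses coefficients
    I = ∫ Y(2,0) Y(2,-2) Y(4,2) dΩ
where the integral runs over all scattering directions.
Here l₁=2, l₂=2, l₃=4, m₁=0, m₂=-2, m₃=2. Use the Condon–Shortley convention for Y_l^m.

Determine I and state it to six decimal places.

0.156078

m-sum 0 ✓  L=8 even ✓  0≤4≤4 ✓
Π(2lᵢ+1) = 5×5×9 = 225
triangle coeff Δ(2,2,4) = 1/630
Σ_t [0,0]: t=0:+1/16 = 1/16
(3j)²=2/35 [(2 2 4; 0 0 0)], sign=+1
Σ_t [0,0]: t=0:+1/96 = 1/96
(3j)²=1/42 [(2 2 4; 0 -2 2)], sign=+1
⇒ 4πI² = 15/49
I = (+1)√(15/49/(4π)) = 0.15607835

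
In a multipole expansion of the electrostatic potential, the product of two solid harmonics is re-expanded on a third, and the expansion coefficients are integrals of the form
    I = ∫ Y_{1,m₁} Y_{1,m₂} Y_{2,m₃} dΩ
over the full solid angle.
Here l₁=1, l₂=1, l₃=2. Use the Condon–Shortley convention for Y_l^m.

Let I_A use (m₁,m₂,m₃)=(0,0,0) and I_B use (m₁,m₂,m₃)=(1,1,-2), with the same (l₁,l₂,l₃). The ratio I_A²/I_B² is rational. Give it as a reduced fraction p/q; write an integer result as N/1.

2/3

l's match ⇒ only the (l;m) 3-j factors differ between A and B.
A: triangle coeff Δ(1,1,2) = 1/30; Σ_t [0,0]: t=0:+1/1 = 1/1; (3j)²=2/15 [(1 1 2; 0 0 0)], sign=+1
B: triangle coeff Δ(1,1,2) = 1/30; Σ_t [0,0]: t=0:+1/4 = 1/4; (3j)²=1/5 [(1 1 2; 1 1 -2)], sign=+1
I_A²/I_B² = (2/15)/(1/5) = 2/3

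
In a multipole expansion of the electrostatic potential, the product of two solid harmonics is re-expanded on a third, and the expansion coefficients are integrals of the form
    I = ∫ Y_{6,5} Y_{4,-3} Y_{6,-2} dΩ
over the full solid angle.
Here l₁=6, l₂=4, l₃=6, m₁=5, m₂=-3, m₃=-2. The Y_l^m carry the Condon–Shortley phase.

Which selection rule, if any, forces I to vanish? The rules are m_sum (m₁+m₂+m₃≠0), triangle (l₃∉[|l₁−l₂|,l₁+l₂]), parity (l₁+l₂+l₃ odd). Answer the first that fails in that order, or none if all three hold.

none

m₁+m₂+m₃ = 5 − 3 − 2 = 0  ✓
triangle: |6−4|=2 ≤ l₃=6 ≤ 6+4=10  ✓
parity: l₁+l₂+l₃ = 16 is even  ✓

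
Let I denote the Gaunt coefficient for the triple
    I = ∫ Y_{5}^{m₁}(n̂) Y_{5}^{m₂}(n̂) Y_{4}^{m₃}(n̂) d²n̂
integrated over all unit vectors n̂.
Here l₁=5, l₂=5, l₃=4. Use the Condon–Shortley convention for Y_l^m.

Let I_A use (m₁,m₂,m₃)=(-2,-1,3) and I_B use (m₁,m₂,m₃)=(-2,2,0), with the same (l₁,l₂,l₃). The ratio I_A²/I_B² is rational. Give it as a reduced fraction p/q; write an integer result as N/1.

Same 5,5,4: normalisation and zero-m 3j drop out of the ratio.
A: Δ: 6! 4! 4! / 15! → 1/3153150; sum: t=3:−1/5184 t=4:+1/6912 = -1/20736; 3j²(5 5 4; -2 -1 3) = Δ·Π!·Σ² = 5/2574  (sign +1)
B: Δ: 6! 4! 4! / 15! → 1/3153150; sum: t=3:−1/20736 t=4:+1/1728 t=5:−1/1920 t=6:+1/25920 = 1/20736; 3j²(5 5 4; -2 2 0) = Δ·Π!·Σ² = 1/2574  (sign +1)
I_A²/I_B² = (5/2574)/(1/2574) = 5/1

5/1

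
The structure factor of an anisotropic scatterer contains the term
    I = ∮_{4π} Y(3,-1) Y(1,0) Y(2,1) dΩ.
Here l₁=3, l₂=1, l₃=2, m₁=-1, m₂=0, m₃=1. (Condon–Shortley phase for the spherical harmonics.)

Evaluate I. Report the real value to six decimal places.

-0.233597

Rules hold: Σm=0, L=6 even, 2≤2≤4.
N = 7·3·5 = 105
Δ = 2!·4!·0!/7! = 1/105
Racah Σ t=1..1: t=1:−1/4 = -1/4
⇒ 3j(3 1 2; 0 0 0)² = 3/35, sgn -1
Racah Σ t=1..1: t=1:−1/6 = -1/6
⇒ 3j(3 1 2; -1 0 1)² = 8/105, sgn +1
4πI² = N·(3j₀)²·(3jₘ)² = 24/35
I = -1·√(0.685714/4π) = -0.23359668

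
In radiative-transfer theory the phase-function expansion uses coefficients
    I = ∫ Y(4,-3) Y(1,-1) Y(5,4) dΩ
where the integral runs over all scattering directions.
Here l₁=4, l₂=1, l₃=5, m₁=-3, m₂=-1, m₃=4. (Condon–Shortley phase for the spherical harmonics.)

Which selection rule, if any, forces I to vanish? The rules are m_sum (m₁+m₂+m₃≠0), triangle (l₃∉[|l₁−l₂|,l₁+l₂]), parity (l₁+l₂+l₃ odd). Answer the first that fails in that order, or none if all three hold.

azimuthal sum: -3 − 1 + 4 = 0  ✓
3 ≤ 5 ≤ 5 (triangle on l)  ✓
L = 4 + 1 + 5 = 10 (even)  ✓

none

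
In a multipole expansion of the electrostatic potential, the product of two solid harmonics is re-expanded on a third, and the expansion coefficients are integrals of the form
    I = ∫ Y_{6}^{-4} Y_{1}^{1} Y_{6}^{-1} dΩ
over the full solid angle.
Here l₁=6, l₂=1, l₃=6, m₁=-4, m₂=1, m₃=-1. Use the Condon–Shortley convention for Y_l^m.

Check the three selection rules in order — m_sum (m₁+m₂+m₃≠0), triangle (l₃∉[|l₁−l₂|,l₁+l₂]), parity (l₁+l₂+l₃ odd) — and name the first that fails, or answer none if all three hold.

m_sum

azimuthal sum: -4 + 1 − 1 = -4  ✗
5 ≤ 6 ≤ 7 (triangle on l)
L = 6 + 1 + 6 = 13 (odd)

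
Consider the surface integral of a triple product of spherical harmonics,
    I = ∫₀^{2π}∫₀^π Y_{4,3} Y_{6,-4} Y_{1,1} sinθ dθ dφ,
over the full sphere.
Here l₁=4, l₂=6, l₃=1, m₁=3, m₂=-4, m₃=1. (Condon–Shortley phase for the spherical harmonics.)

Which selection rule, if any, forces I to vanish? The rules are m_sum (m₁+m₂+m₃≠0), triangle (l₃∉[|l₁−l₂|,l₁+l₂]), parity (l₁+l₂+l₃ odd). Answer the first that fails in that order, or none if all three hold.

triangle

Σmᵢ = 0  ✓
l₃∈[|l₁−l₂|,l₁+l₂]=[2,10], have l₃=1  ✗
Σlᵢ = 11 ⇒ odd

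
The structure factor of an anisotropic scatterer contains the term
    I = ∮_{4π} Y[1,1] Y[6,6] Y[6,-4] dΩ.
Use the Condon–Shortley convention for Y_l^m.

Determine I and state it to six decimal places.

0.000000

1 + 6 − 4 = 3 ≠ 0: azimuthal integral kills it; I = 0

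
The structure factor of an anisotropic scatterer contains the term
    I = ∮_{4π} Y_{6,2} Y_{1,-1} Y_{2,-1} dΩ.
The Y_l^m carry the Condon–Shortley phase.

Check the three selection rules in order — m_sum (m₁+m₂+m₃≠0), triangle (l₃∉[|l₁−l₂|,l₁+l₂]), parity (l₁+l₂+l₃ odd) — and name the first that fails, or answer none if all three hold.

triangle

m₁+m₂+m₃ = 2 − 1 − 1 = 0  ✓
triangle: |6−1|=5 ≤ l₃=2 ≤ 6+1=7  ✗
parity: l₁+l₂+l₃ = 9 is odd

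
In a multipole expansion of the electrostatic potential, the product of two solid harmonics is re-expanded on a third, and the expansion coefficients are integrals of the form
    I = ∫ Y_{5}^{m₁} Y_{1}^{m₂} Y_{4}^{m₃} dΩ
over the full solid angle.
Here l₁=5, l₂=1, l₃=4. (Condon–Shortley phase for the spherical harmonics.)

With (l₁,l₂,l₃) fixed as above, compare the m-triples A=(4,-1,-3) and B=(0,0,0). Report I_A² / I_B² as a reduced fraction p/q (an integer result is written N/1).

l's match ⇒ only the (l;m) 3-j factors differ between A and B.
A: triangle coeff Δ(5,1,4) = 1/495; Σ_t [0,0]: t=0:+1/10080 = 1/10080; (3j)²=4/55 [(5 1 4; 4 -1 -3)], sign=-1
B: triangle coeff Δ(5,1,4) = 1/495; Σ_t [1,1]: t=1:−1/576 = -1/576; (3j)²=5/99 [(5 1 4; 0 0 0)], sign=-1
I_A²/I_B² = (4/55)/(5/99) = 36/25

36/25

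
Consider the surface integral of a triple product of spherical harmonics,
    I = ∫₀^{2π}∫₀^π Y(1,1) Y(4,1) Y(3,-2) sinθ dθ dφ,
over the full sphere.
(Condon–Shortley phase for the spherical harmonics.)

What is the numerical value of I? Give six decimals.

m-sum 0 ✓  L=8 even ✓  3≤3≤5 ✓
Π(2lᵢ+1) = 3×9×7 = 189
triangle coeff Δ(1,4,3) = 1/252
Σ_t [1,1]: t=1:−1/36 = -1/36
(3j)²=4/63 [(1 4 3; 0 0 0)], sign=+1
Σ_t [0,0]: t=0:+1/240 = 1/240
(3j)²=1/84 [(1 4 3; 1 1 -2)], sign=-1
⇒ 4πI² = 1/7
I = (-1)√(1/7/(4π)) = -0.10662181

-0.106622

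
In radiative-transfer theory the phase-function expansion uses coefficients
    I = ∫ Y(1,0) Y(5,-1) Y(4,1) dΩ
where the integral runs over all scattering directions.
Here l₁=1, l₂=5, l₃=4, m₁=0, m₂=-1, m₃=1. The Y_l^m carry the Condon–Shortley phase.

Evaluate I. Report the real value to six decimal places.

Checks pass: Σm=0; 10 even; l₃=4∈[4,6].
(2·1+1)(2·5+1)(2·4+1) = 297
Δ: 2! 0! 8! / 11! → 1/495
sum: t=1:−1/576 = -1/576
3j²(1 5 4; 0 0 0) = Δ·Π!·Σ² = 5/99  (sign -1)
sum: t=1:−1/720 = -1/720
3j²(1 5 4; 0 -1 1) = Δ·Π!·Σ² = 8/165  (sign +1)
combine: 4πI² = 297·5/99·8/165 = 8/11
take √, sign -1: I = -0.24057125

-0.240571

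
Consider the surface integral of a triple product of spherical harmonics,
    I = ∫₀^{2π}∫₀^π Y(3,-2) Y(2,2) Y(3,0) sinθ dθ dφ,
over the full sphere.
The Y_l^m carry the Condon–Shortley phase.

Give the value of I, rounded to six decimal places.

Rules hold: Σm=0, L=8 even, 1≤3≤5.
N = 7·5·7 = 245
Δ = 2!·4!·2!/9! = 1/3780
Racah Σ t=0..2: t=0:+1/24 t=1:−1/4 t=2:+1/24 = -1/6
⇒ 3j(3 2 3; 0 0 0)² = 4/105, sgn +1
Racah Σ t=2..2: t=2:+1/24 = 1/24
⇒ 3j(3 2 3; -2 2 0)² = 1/21, sgn -1
4πI² = N·(3j₀)²·(3jₘ)² = 4/9
I = -1·√(0.444444/4π) = -0.18806319

-0.188063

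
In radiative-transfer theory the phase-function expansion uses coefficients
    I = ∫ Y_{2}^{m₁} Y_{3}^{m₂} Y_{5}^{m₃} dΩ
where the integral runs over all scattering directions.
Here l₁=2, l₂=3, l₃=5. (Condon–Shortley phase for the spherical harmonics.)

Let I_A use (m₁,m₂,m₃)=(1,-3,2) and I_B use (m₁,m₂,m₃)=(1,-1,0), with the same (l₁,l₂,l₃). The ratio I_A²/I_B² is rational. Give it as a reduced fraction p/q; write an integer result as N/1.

Same 2,3,5: normalisation and zero-m 3j drop out of the ratio.
A: Δ: 0! 4! 6! / 11! → 1/2310; sum: t=0:+1/4320 = 1/4320; 3j²(2 3 5; 1 -3 2) = Δ·Π!·Σ² = 1/330  (sign -1)
B: Δ: 0! 4! 6! / 11! → 1/2310; sum: t=0:+1/288 = 1/288; 3j²(2 3 5; 1 -1 0) = Δ·Π!·Σ² = 5/231  (sign -1)
I_A²/I_B² = (1/330)/(5/231) = 7/50

7/50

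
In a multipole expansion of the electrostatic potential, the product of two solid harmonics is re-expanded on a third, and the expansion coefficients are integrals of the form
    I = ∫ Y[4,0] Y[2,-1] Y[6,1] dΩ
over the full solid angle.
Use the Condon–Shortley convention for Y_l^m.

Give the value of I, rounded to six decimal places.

Rules hold: Σm=0, L=12 even, 2≤6≤6.
N = 9·5·13 = 585
Δ = 0!·8!·4!/13! = 1/6435
Racah Σ t=0..0: t=0:+1/2304 = 1/2304
⇒ 3j(4 2 6; 0 0 0)² = 5/143, sgn +1
Racah Σ t=0..0: t=0:+1/3456 = 1/3456
⇒ 3j(4 2 6; 0 -1 1)² = 35/1287, sgn -1
4πI² = N·(3j₀)²·(3jₘ)² = 875/1573
I = -1·√(0.556262/4π) = -0.21039467

-0.210395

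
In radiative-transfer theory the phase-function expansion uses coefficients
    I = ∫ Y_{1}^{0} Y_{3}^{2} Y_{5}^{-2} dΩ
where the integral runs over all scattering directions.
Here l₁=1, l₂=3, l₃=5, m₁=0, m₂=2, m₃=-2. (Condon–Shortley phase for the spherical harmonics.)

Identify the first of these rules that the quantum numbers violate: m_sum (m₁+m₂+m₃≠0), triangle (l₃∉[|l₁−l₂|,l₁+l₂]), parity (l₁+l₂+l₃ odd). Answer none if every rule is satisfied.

triangle

Σmᵢ = 0  ✓
l₃∈[|l₁−l₂|,l₁+l₂]=[2,4], have l₃=5  ✗
Σlᵢ = 9 ⇒ odd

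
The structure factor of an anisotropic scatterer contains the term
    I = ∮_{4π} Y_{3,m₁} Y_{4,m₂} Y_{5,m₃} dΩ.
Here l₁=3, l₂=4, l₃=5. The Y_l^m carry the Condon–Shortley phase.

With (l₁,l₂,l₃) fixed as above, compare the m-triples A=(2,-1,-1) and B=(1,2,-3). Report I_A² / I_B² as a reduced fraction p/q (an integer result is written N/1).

Shared (l₁,l₂,l₃)=(3,4,5): N and (l;000)² cancel in I_A²/I_B².
A: Δ = 2!·4!·6!/13! = 1/180180; Racah Σ t=0..1: t=0:+1/432 t=1:−1/1152 = 5/3456; ⇒ 3j(3 4 5; 2 -1 -1)² = 625/36036, sgn +1
B: Δ = 2!·4!·6!/13! = 1/180180; Racah Σ t=0..2: t=0:+1/5760 t=1:−1/720 t=2:+1/2304 = -1/1280; ⇒ 3j(3 4 5; 1 2 -3)² = 27/1430, sgn -1
I_A²/I_B² = (625/36036)/(27/1430) = 3125/3402

3125/3402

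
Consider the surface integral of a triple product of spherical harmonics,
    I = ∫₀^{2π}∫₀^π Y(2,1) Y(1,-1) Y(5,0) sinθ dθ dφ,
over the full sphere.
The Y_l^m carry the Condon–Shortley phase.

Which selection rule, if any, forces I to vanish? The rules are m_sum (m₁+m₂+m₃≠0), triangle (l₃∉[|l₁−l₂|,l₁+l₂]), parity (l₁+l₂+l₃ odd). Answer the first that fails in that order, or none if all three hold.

azimuthal sum: 1 − 1 + 0 = 0  ✓
1 ≤ 5 ≤ 3 (triangle on l)  ✗
L = 2 + 1 + 5 = 8 (even)

triangle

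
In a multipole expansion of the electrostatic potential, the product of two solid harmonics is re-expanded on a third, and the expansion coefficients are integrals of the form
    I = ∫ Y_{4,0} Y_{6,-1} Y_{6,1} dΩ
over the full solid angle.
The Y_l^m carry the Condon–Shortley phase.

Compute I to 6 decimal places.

Rules hold: Σm=0, L=16 even, 2≤6≤10.
N = 9·13·13 = 1521
Δ = 4!·4!·8!/17! = 1/15315300
Racah Σ t=0..4: t=0:+1/829440 t=1:−1/25920 t=2:+1/9216 t=3:−1/25920 t=4:+1/829440 = 7/207360
⇒ 3j(4 6 6; 0 0 0)² = 28/2431, sgn +1
Racah Σ t=0..4: t=0:+1/414720 t=1:−1/20736 t=2:+1/11520 t=3:−1/51840 t=4:+1/2903040 = 1/45360
⇒ 3j(4 6 6; 0 -1 1)² = 1024/153153, sgn -1
4πI² = N·(3j₀)²·(3jₘ)² = 4096/34969
I = -1·√(0.117132/4π) = -0.09654581

-0.096546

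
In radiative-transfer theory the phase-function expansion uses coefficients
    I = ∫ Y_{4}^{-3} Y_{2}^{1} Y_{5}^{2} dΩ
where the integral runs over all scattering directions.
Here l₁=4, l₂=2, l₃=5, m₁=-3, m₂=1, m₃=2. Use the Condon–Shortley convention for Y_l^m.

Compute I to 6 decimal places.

Σlᵢ=11 odd — θ-integrand is odd under cosθ→−cosθ; I=0

0.000000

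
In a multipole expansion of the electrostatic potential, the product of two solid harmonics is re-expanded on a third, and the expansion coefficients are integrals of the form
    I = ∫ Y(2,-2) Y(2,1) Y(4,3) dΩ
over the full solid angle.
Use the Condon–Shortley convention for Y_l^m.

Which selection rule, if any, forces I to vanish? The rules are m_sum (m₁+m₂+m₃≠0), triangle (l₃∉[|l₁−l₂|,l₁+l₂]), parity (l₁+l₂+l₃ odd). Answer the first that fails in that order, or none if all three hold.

azimuthal sum: -2 + 1 + 3 = 2  ✗
0 ≤ 4 ≤ 4 (triangle on l)
L = 2 + 2 + 4 = 8 (even)

m_sum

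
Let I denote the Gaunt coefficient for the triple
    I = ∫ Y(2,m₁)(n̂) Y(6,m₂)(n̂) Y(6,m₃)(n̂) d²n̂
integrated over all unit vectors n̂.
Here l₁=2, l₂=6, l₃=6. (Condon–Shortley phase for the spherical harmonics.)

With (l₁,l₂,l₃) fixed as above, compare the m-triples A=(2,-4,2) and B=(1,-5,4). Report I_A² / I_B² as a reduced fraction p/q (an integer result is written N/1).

20/33

Same 2,6,6: normalisation and zero-m 3j drop out of the ratio.
A: Δ: 2! 2! 10! / 15! → 1/90090; sum: t=0:+1/322560 = 1/322560; 3j²(2 6 6; 2 -4 2) = Δ·Π!·Σ² = 18/1001  (sign +1)
B: Δ: 2! 2! 10! / 15! → 1/90090; sum: t=0:+1/725760 t=1:−1/7257600 = 1/806400; 3j²(2 6 6; 1 -5 4) = Δ·Π!·Σ² = 27/910  (sign +1)
I_A²/I_B² = (18/1001)/(27/910) = 20/33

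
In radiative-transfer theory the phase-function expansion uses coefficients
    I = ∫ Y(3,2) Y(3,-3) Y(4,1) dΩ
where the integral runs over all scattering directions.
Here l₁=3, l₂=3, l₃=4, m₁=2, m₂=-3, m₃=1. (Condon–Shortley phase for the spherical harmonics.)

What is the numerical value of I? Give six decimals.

0.140463

Checks pass: Σm=0; 10 even; l₃=4∈[0,6].
(2·3+1)(2·3+1)(2·4+1) = 441
Δ: 2! 4! 4! / 11! → 1/34650
sum: t=0:+1/72 t=1:−1/16 t=2:+1/72 = -5/144
3j²(3 3 4; 0 0 0) = Δ·Π!·Σ² = 2/77  (sign -1)
sum: t=0:+1/288 = 1/288
3j²(3 3 4; 2 -3 1) = Δ·Π!·Σ² = 5/231  (sign -1)
combine: 4πI² = 441·2/77·5/231 = 30/121
take √, sign +1: I = 0.14046335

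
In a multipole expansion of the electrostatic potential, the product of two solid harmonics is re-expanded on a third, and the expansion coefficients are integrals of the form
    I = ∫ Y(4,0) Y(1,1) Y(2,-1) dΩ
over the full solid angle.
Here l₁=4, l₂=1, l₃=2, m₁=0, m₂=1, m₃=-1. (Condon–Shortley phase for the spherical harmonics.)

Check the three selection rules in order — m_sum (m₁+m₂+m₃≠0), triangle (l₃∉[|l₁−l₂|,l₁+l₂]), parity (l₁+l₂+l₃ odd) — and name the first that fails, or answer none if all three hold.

triangle

Σmᵢ = 0  ✓
l₃∈[|l₁−l₂|,l₁+l₂]=[3,5], have l₃=2  ✗
Σlᵢ = 7 ⇒ odd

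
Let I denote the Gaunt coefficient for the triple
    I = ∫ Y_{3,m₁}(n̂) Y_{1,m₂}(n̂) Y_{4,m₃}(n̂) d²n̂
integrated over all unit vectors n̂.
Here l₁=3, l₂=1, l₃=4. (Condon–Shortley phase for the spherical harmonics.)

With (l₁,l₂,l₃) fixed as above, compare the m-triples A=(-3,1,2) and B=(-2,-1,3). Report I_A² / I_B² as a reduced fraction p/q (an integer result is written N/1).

l's match ⇒ only the (l;m) 3-j factors differ between A and B.
A: triangle coeff Δ(3,1,4) = 1/252; Σ_t [0,0]: t=0:+1/1440 = 1/1440; (3j)²=1/252 [(3 1 4; -3 1 2)], sign=+1
B: triangle coeff Δ(3,1,4) = 1/252; Σ_t [0,0]: t=0:+1/240 = 1/240; (3j)²=1/12 [(3 1 4; -2 -1 3)], sign=-1
I_A²/I_B² = (1/252)/(1/12) = 1/21

1/21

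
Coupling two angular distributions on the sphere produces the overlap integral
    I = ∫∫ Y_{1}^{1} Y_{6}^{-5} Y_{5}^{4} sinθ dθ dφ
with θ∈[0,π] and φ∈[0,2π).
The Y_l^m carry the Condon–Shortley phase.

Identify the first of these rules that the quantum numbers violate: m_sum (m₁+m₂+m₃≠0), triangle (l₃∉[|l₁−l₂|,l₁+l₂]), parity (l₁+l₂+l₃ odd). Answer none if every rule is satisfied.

none

Σmᵢ = 0  ✓
l₃∈[|l₁−l₂|,l₁+l₂]=[5,7], have l₃=5  ✓
Σlᵢ = 12 ⇒ even  ✓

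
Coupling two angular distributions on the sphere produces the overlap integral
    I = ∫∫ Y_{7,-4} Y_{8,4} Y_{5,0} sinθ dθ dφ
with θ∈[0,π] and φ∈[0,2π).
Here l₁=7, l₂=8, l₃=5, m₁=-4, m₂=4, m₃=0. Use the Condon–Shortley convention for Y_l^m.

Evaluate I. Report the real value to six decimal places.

Checks pass: Σm=0; 20 even; l₃=5∈[1,15].
(2·7+1)(2·8+1)(2·5+1) = 2805
Δ: 10! 4! 6! / 21! → 1/814773960
sum: t=3:−1/87091200 t=4:+1/4976640 t=5:−1/2073600 t=6:+1/4976640 t=7:−1/87091200 = -1/9676800
3j²(7 8 5; 0 0 0) = Δ·Π!·Σ² = 360/46189  (sign +1)
sum: t=7:−1/87091200 t=8:+1/23224320 t=9:−1/52254720 t=10:+1/1045094400 = 1/74649600
3j²(7 8 5; -4 4 0) = Δ·Π!·Σ² = 110/12597  (sign -1)
combine: 4πI² = 2805·360/46189·110/12597 = 198000/1037153
take √, sign -1: I = -0.12325548

-0.123255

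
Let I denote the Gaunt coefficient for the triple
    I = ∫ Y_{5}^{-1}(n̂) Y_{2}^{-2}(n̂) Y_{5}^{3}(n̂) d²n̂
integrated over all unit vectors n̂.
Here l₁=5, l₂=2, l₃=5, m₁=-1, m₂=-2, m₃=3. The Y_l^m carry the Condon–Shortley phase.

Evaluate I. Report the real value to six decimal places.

Rules hold: Σm=0, L=12 even, 3≤5≤7.
N = 11·5·11 = 605
Δ = 2!·8!·2!/13! = 1/38610
Racah Σ t=0..2: t=0:+1/2880 t=1:−1/576 t=2:+1/2880 = -1/960
⇒ 3j(5 2 5; 0 0 0)² = 10/429, sgn +1
Racah Σ t=0..0: t=0:+1/5760 = 1/5760
⇒ 3j(5 2 5; -1 -2 3)² = 56/2145, sgn +1
4πI² = N·(3j₀)²·(3jₘ)² = 560/1521
I = +1·√(0.368179/4π) = 0.17116875

0.171169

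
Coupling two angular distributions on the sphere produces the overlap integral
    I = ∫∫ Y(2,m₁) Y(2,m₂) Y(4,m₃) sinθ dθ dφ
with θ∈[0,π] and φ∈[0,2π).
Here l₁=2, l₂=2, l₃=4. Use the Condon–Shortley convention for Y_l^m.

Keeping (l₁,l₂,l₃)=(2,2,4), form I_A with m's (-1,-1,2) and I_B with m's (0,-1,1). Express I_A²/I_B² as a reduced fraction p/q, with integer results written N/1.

Shared (l₁,l₂,l₃)=(2,2,4): N and (l;000)² cancel in I_A²/I_B².
A: Δ = 0!·4!·4!/9! = 1/630; Racah Σ t=0..0: t=0:+1/36 = 1/36; ⇒ 3j(2 2 4; -1 -1 2)² = 4/63, sgn +1
B: Δ = 0!·4!·4!/9! = 1/630; Racah Σ t=0..0: t=0:+1/24 = 1/24; ⇒ 3j(2 2 4; 0 -1 1)² = 1/21, sgn -1
I_A²/I_B² = (4/63)/(1/21) = 4/3

4/3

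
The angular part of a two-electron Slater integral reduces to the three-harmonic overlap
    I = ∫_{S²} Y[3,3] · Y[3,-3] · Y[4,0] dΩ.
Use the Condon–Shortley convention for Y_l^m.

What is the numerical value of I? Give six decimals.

-0.076935

m-sum 0 ✓  L=10 even ✓  0≤4≤6 ✓
Π(2lᵢ+1) = 7×7×9 = 441
triangle coeff Δ(3,3,4) = 1/34650
Σ_t [0,2]: t=0:+1/72 t=1:−1/16 t=2:+1/72 = -5/144
(3j)²=2/77 [(3 3 4; 0 0 0)], sign=-1
Σ_t [0,0]: t=0:+1/1152 = 1/1152
(3j)²=1/154 [(3 3 4; 3 -3 0)], sign=+1
⇒ 4πI² = 9/121
I = (-1)√(9/121/(4π)) = -0.07693494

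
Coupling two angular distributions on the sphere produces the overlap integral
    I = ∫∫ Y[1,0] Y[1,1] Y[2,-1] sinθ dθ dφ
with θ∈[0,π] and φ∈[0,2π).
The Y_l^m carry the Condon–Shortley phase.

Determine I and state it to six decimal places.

-0.218510

Checks pass: Σm=0; 4 even; l₃=2∈[0,2].
(2·1+1)(2·1+1)(2·2+1) = 45
Δ: 0! 2! 2! / 5! → 1/30
sum: t=0:+1/1 = 1/1
3j²(1 1 2; 0 0 0) = Δ·Π!·Σ² = 2/15  (sign +1)
sum: t=0:+1/2 = 1/2
3j²(1 1 2; 0 1 -1) = Δ·Π!·Σ² = 1/10  (sign -1)
combine: 4πI² = 45·2/15·1/10 = 3/5
take √, sign -1: I = -0.21850969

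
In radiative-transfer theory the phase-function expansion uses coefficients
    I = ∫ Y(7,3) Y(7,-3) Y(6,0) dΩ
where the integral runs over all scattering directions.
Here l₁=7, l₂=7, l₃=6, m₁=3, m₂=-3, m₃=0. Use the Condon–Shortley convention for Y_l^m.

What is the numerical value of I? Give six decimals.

0.108451

Checks pass: Σm=0; 20 even; l₃=6∈[0,14].
(2·7+1)(2·7+1)(2·6+1) = 2925
Δ: 8! 6! 6! / 21! → 1/2444321880
sum: t=1:−1/2612736000 t=2:+1/20736000 t=3:−1/1658880 t=4:+1/746496 t=5:−1/1658880 t=6:+1/20736000 t=7:−1/2612736000 = 1/4354560
3j²(7 7 6; 0 0 0) = Δ·Π!·Σ² = 1000/138567  (sign +1)
sum: t=0:+1/92897280 t=1:−1/6531840 t=2:+1/3317760 t=3:−1/10368000 t=4:+1/298598400 = 197/2985984000
3j²(7 7 6; 3 -3 0) = Δ·Π!·Σ² = 38809/5542680  (sign +1)
combine: 4πI² = 2925·1000/138567·38809/5542680 = 24255625/164109517
take √, sign +1: I = 0.10845121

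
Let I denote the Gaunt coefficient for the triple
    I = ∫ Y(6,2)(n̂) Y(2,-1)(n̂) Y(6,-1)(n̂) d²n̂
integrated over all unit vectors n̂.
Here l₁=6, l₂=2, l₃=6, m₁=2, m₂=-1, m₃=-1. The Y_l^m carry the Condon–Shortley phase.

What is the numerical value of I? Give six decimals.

0.088837

Checks pass: Σm=0; 14 even; l₃=6∈[4,8].
(2·6+1)(2·2+1)(2·6+1) = 845
Δ: 2! 10! 2! / 15! → 1/90090
sum: t=0:+1/69120 t=1:−1/14400 t=2:+1/69120 = -7/172800
3j²(6 2 6; 0 0 0) = Δ·Π!·Σ² = 14/715  (sign -1)
sum: t=0:+1/34560 t=1:−1/60480 = 1/80640
3j²(6 2 6; 2 -1 -1) = Δ·Π!·Σ² = 6/1001  (sign -1)
combine: 4πI² = 845·14/715·6/1001 = 12/121
take √, sign +1: I = 0.08883682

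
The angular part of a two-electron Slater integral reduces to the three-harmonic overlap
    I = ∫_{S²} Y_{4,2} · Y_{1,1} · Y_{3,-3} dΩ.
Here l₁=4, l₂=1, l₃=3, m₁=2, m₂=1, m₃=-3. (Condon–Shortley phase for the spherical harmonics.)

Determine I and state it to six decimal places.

Checks pass: Σm=0; 8 even; l₃=3∈[3,5].
(2·4+1)(2·1+1)(2·3+1) = 189
Δ: 2! 6! 0! / 9! → 1/252
sum: t=1:−1/36 = -1/36
3j²(4 1 3; 0 0 0) = Δ·Π!·Σ² = 4/63  (sign +1)
sum: t=2:+1/1440 = 1/1440
3j²(4 1 3; 2 1 -3) = Δ·Π!·Σ² = 1/252  (sign +1)
combine: 4πI² = 189·4/63·1/252 = 1/21
take √, sign +1: I = 0.06155813

0.061558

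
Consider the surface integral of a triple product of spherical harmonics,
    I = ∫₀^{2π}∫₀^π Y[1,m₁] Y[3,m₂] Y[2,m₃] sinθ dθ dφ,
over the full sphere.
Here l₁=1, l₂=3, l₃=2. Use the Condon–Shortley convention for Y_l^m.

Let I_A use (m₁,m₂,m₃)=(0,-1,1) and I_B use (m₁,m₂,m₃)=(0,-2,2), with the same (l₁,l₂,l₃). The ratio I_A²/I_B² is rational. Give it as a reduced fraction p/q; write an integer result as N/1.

Shared (l₁,l₂,l₃)=(1,3,2): N and (l;000)² cancel in I_A²/I_B².
A: Δ = 2!·0!·4!/7! = 1/105; Racah Σ t=1..1: t=1:−1/6 = -1/6; ⇒ 3j(1 3 2; 0 -1 1)² = 8/105, sgn +1
B: Δ = 2!·0!·4!/7! = 1/105; Racah Σ t=1..1: t=1:−1/24 = -1/24; ⇒ 3j(1 3 2; 0 -2 2)² = 1/21, sgn -1
I_A²/I_B² = (8/105)/(1/21) = 8/5

8/5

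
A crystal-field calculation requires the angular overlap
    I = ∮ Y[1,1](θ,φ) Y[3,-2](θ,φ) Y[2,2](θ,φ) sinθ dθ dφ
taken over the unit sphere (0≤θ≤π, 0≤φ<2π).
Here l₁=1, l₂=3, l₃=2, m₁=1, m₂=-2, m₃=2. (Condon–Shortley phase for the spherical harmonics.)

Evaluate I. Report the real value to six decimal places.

0.000000

Σmᵢ = 1 ≠ 0, so the φ-integral vanishes; I = 0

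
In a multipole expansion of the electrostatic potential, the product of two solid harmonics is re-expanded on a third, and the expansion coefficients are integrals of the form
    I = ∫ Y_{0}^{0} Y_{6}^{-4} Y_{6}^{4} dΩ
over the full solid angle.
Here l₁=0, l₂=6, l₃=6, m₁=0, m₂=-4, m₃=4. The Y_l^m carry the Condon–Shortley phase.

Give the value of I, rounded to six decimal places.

0.282095

Rules hold: Σm=0, L=12 even, 6≤6≤6.
N = 1·13·13 = 169
Δ = 0!·0!·12!/13! = 1/13
Racah Σ t=0..0: t=0:+1/518400 = 1/518400
⇒ 3j(0 6 6; 0 0 0)² = 1/13, sgn +1
Racah Σ t=0..0: t=0:+1/7257600 = 1/7257600
⇒ 3j(0 6 6; 0 -4 4)² = 1/13, sgn +1
4πI² = N·(3j₀)²·(3jₘ)² = 1/1
I = +1·√(1/4π) = 0.28209479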